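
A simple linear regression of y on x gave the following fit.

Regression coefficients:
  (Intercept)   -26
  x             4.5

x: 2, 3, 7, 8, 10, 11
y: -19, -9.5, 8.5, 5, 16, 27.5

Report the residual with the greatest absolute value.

e = -5

x=2: ŷ = -26 + 4.5·2 = -17; e = -19 − (-17) = -2
x=3: ŷ = -26 + 4.5·3 = -12.5; e = -9.5 − (-12.5) = 3
x=7: ŷ = -26 + 4.5·7 = 5.5; e = 8.5 − 5.5 = 3
x=8: ŷ = -26 + 4.5·8 = 10; e = 5 − 10 = -5
x=10: ŷ = -26 + 4.5·10 = 19; e = 16 − 19 = -3
x=11: ŷ = -26 + 4.5·11 = 23.5; e = 27.5 − 23.5 = 4
Largest |e| is 5 at x = 8, residual -5.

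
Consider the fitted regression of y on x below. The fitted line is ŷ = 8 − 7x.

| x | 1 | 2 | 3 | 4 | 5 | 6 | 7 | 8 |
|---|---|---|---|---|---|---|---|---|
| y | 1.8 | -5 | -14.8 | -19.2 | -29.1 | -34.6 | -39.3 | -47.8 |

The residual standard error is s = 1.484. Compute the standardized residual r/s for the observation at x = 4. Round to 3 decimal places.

ŷ = 8 − 7·4 = -20
r = -19.2 − (-20) = 0.8
r/s = 0.8 / 1.484 = 0.539

0.539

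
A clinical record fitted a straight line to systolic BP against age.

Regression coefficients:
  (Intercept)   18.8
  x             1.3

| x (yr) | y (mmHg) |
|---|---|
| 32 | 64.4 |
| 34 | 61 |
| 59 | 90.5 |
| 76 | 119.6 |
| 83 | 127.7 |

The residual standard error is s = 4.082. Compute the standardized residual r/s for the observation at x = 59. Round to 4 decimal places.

-1.2249

ŷ = 18.8 + 1.3·59 = 95.5
r = 90.5 − 95.5 = -5
r/s = -5 / 4.082 = -1.2249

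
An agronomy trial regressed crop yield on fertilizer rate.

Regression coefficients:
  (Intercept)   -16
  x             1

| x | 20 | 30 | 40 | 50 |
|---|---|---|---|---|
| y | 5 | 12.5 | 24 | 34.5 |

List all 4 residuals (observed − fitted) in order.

1, -1.5, 0, 0.5

x=20: ŷ = -16 + 20 = 4; r = 5 − 4 = 1
x=30: ŷ = -16 + 30 = 14; r = 12.5 − 14 = -1.5
x=40: ŷ = -16 + 40 = 24; r = 24 − 24 = 0
x=50: ŷ = -16 + 50 = 34; r = 34.5 − 34 = 0.5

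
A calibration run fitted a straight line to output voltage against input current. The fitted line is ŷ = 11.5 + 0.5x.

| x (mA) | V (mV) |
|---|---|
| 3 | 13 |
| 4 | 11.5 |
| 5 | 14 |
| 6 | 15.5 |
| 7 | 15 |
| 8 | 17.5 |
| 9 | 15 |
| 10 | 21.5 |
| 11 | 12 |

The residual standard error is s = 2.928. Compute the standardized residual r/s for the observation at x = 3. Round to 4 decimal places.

0.0000

ŷ = 11.5 + 0.5·3 = 13
r = 13 − 13 = 0
r/s = 0 / 2.928 = 0.0000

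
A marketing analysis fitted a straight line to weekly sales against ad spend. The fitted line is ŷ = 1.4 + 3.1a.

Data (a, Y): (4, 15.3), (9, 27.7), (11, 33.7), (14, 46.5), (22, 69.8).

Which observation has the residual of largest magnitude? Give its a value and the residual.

a=4: ŷ = 1.4 + 3.1·4 = 13.8; r = 15.3 − 13.8 = 1.5
a=9: ŷ = 1.4 + 3.1·9 = 29.3; r = 27.7 − 29.3 = -1.6
a=11: ŷ = 1.4 + 3.1·11 = 35.5; r = 33.7 − 35.5 = -1.8
a=14: ŷ = 1.4 + 3.1·14 = 44.8; r = 46.5 − 44.8 = 1.7
a=22: ŷ = 1.4 + 3.1·22 = 69.6; r = 69.8 − 69.6 = 0.2
Largest |r| is 1.8 at a = 11, residual -1.8.

a = 11, r = -1.8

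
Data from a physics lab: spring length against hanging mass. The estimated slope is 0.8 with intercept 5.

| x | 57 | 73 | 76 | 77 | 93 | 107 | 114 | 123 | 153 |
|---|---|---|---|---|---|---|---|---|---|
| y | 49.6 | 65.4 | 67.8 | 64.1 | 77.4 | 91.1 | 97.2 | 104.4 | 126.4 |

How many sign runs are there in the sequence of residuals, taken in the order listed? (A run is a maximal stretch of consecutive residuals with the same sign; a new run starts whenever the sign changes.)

x=57: ŷ = 5 + 0.8·57 = 50.6; r = 49.6 − 50.6 = -1
x=73: ŷ = 5 + 0.8·73 = 63.4; r = 65.4 − 63.4 = 2
x=76: ŷ = 5 + 0.8·76 = 65.8; r = 67.8 − 65.8 = 2
x=77: ŷ = 5 + 0.8·77 = 66.6; r = 64.1 − 66.6 = -2.5
x=93: ŷ = 5 + 0.8·93 = 79.4; r = 77.4 − 79.4 = -2
x=107: ŷ = 5 + 0.8·107 = 90.6; r = 91.1 − 90.6 = 0.5
x=114: ŷ = 5 + 0.8·114 = 96.2; r = 97.2 − 96.2 = 1
x=123: ŷ = 5 + 0.8·123 = 103.4; r = 104.4 − 103.4 = 1
x=153: ŷ = 5 + 0.8·153 = 127.4; r = 126.4 − 127.4 = -1
Signs: − + + − − + + + −
Runs: −×1, +×2, −×2, +×3, −×1 → 5

5 runs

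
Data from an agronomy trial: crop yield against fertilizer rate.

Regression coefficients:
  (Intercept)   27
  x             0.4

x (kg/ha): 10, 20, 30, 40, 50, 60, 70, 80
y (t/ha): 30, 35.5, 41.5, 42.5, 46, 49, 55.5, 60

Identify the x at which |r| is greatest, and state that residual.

x = 30, r = 2.5

x=10: ŷ = 27 + 0.4·10 = 31; r = 30 − 31 = -1
x=20: ŷ = 27 + 0.4·20 = 35; r = 35.5 − 35 = 0.5
x=30: ŷ = 27 + 0.4·30 = 39; r = 41.5 − 39 = 2.5
x=40: ŷ = 27 + 0.4·40 = 43; r = 42.5 − 43 = -0.5
x=50: ŷ = 27 + 0.4·50 = 47; r = 46 − 47 = -1
x=60: ŷ = 27 + 0.4·60 = 51; r = 49 − 51 = -2
x=70: ŷ = 27 + 0.4·70 = 55; r = 55.5 − 55 = 0.5
x=80: ŷ = 27 + 0.4·80 = 59; r = 60 − 59 = 1
Largest |r| is 2.5 at x = 30, residual 2.5.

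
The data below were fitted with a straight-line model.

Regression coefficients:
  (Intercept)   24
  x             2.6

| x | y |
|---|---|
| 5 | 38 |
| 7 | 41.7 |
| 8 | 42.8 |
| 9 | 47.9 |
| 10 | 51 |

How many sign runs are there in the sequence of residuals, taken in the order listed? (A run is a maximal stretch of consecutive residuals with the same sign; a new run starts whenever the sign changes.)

x=5: ŷ = 24 + 2.6·5 = 37; r = 38 − 37 = 1
x=7: ŷ = 24 + 2.6·7 = 42.2; r = 41.7 − 42.2 = -0.5
x=8: ŷ = 24 + 2.6·8 = 44.8; r = 42.8 − 44.8 = -2
x=9: ŷ = 24 + 2.6·9 = 47.4; r = 47.9 − 47.4 = 0.5
x=10: ŷ = 24 + 2.6·10 = 50; r = 51 − 50 = 1
Signs: + − − + +
Runs: +×1, −×2, +×2 → 3

3 runs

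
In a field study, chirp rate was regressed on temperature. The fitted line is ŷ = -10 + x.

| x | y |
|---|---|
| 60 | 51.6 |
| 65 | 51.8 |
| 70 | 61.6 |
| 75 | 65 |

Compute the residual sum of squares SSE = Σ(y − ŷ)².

x=60: ŷ = -10 + 60 = 50; r = 51.6 − 50 = 1.6
x=65: ŷ = -10 + 65 = 55; r = 51.8 − 55 = -3.2
x=70: ŷ = -10 + 70 = 60; r = 61.6 − 60 = 1.6
x=75: ŷ = -10 + 75 = 65; r = 65 − 65 = 0
SSE = 2.56 + 10.24 + 2.56 + 0 = 15.36

SSE = 15.36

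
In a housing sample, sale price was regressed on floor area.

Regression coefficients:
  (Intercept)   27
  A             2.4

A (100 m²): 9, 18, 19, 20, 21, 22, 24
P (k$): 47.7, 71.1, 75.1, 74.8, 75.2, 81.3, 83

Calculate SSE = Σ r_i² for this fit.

SSE = 17.56

A=9: P̂ = 27 + 2.4·9 = 48.6; r = 47.7 − 48.6 = -0.9
A=18: P̂ = 27 + 2.4·18 = 70.2; r = 71.1 − 70.2 = 0.9
A=19: P̂ = 27 + 2.4·19 = 72.6; r = 75.1 − 72.6 = 2.5
A=20: P̂ = 27 + 2.4·20 = 75; r = 74.8 − 75 = -0.2
A=21: P̂ = 27 + 2.4·21 = 77.4; r = 75.2 − 77.4 = -2.2
A=22: P̂ = 27 + 2.4·22 = 79.8; r = 81.3 − 79.8 = 1.5
A=24: P̂ = 27 + 2.4·24 = 84.6; r = 83 − 84.6 = -1.6
SSE = 0.81 + 0.81 + 6.25 + 0.04 + 4.84 + 2.25 + 2.56 = 17.56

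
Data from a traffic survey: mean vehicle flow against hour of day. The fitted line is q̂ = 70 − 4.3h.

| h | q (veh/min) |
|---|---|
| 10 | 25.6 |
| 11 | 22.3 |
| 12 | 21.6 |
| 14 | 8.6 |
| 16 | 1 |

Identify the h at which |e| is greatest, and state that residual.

h=10: q̂ = 70 − 4.3·10 = 27; e = 25.6 − 27 = -1.4
h=11: q̂ = 70 − 4.3·11 = 22.7; e = 22.3 − 22.7 = -0.4
h=12: q̂ = 70 − 4.3·12 = 18.4; e = 21.6 − 18.4 = 3.2
h=14: q̂ = 70 − 4.3·14 = 9.8; e = 8.6 − 9.8 = -1.2
h=16: q̂ = 70 − 4.3·16 = 1.2; e = 1 − 1.2 = -0.2
Largest |e| is 3.2 at h = 12, residual 3.2.

h = 12, e = 3.2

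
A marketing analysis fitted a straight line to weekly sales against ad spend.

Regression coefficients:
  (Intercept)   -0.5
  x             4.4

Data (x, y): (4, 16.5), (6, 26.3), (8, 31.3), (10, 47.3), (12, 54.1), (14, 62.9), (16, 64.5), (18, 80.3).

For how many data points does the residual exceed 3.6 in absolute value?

x=4: ŷ = -0.5 + 4.4·4 = 17.1; r = 16.5 − 17.1 = -0.6
x=6: ŷ = -0.5 + 4.4·6 = 25.9; r = 26.3 − 25.9 = 0.4
x=8: ŷ = -0.5 + 4.4·8 = 34.7; r = 31.3 − 34.7 = -3.4
x=10: ŷ = -0.5 + 4.4·10 = 43.5; r = 47.3 − 43.5 = 3.8
x=12: ŷ = -0.5 + 4.4·12 = 52.3; r = 54.1 − 52.3 = 1.8
x=14: ŷ = -0.5 + 4.4·14 = 61.1; r = 62.9 − 61.1 = 1.8
x=16: ŷ = -0.5 + 4.4·16 = 69.9; r = 64.5 − 69.9 = -5.4
x=18: ŷ = -0.5 + 4.4·18 = 78.7; r = 80.3 − 78.7 = 1.6
|r| > 3.6: x=10 (|r|=3.8), x=16 (|r|=5.4) → 2

2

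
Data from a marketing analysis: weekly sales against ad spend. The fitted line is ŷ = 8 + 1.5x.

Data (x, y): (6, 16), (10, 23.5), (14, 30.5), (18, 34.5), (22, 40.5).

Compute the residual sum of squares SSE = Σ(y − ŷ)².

x=6: ŷ = 8 + 1.5·6 = 17; e = 16 − 17 = -1
x=10: ŷ = 8 + 1.5·10 = 23; e = 23.5 − 23 = 0.5
x=14: ŷ = 8 + 1.5·14 = 29; e = 30.5 − 29 = 1.5
x=18: ŷ = 8 + 1.5·18 = 35; e = 34.5 − 35 = -0.5
x=22: ŷ = 8 + 1.5·22 = 41; e = 40.5 − 41 = -0.5
SSE = 1 + 0.25 + 2.25 + 0.25 + 0.25 = 4

SSE = 4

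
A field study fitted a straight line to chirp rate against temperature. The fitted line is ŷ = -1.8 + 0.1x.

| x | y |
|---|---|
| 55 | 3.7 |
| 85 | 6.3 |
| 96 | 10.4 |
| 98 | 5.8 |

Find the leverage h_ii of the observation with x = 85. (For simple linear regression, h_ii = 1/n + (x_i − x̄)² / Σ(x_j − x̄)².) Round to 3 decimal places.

h = 0.252

x̄ = (55 + 85 + 96 + 98)/4 = 83.5
Σ(x − x̄)² = 812.25 + 2.25 + 156.25 + 210.25 = 1181
h = 1/4 + (1.5)²/1181 = 0.25 + 0.00190517 = 0.252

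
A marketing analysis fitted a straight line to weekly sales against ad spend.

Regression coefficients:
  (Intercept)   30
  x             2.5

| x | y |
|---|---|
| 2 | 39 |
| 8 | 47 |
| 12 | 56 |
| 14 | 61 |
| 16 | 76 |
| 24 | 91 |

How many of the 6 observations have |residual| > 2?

5

x=2: ŷ = 30 + 2.5·2 = 35; e = 39 − 35 = 4
x=8: ŷ = 30 + 2.5·8 = 50; e = 47 − 50 = -3
x=12: ŷ = 30 + 2.5·12 = 60; e = 56 − 60 = -4
x=14: ŷ = 30 + 2.5·14 = 65; e = 61 − 65 = -4
x=16: ŷ = 30 + 2.5·16 = 70; e = 76 − 70 = 6
x=24: ŷ = 30 + 2.5·24 = 90; e = 91 − 90 = 1
|e| > 2: x=2 (|e|=4), x=8 (|e|=3), x=12 (|e|=4), x=14 (|e|=4), x=16 (|e|=6) → 5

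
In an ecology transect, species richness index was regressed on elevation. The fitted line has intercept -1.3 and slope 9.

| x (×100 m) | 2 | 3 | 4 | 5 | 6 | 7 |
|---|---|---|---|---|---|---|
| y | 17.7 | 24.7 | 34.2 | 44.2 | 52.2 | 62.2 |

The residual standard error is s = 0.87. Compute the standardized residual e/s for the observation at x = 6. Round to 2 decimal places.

-0.57

ŷ = -1.3 + 9·6 = 52.7
e = 52.2 − 52.7 = -0.5
e/s = -0.5 / 0.87 = -0.57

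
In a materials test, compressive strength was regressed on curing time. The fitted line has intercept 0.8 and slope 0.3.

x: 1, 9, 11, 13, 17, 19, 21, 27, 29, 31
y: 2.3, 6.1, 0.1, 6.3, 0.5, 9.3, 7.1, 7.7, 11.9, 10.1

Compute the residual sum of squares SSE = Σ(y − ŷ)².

x=1: ŷ = 0.8 + 0.3·1 = 1.1; e = 2.3 − 1.1 = 1.2
x=9: ŷ = 0.8 + 0.3·9 = 3.5; e = 6.1 − 3.5 = 2.6
x=11: ŷ = 0.8 + 0.3·11 = 4.1; e = 0.1 − 4.1 = -4
x=13: ŷ = 0.8 + 0.3·13 = 4.7; e = 6.3 − 4.7 = 1.6
x=17: ŷ = 0.8 + 0.3·17 = 5.9; e = 0.5 − 5.9 = -5.4
x=19: ŷ = 0.8 + 0.3·19 = 6.5; e = 9.3 − 6.5 = 2.8
x=21: ŷ = 0.8 + 0.3·21 = 7.1; e = 7.1 − 7.1 = 0
x=27: ŷ = 0.8 + 0.3·27 = 8.9; e = 7.7 − 8.9 = -1.2
x=29: ŷ = 0.8 + 0.3·29 = 9.5; e = 11.9 − 9.5 = 2.4
x=31: ŷ = 0.8 + 0.3·31 = 10.1; e = 10.1 − 10.1 = 0
SSE = 1.44 + 6.76 + 16 + 2.56 + 29.16 + 7.84 + 0 + 1.44 + 5.76 + 0 = 70.96

SSE = 70.96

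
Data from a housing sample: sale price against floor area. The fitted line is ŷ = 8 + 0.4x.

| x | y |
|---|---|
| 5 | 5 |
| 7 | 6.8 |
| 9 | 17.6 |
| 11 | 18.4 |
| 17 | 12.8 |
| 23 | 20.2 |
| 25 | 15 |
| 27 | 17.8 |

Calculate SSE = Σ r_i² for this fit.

SSE = 136

x=5: ŷ = 8 + 0.4·5 = 10; r = 5 − 10 = -5
x=7: ŷ = 8 + 0.4·7 = 10.8; r = 6.8 − 10.8 = -4
x=9: ŷ = 8 + 0.4·9 = 11.6; r = 17.6 − 11.6 = 6
x=11: ŷ = 8 + 0.4·11 = 12.4; r = 18.4 − 12.4 = 6
x=17: ŷ = 8 + 0.4·17 = 14.8; r = 12.8 − 14.8 = -2
x=23: ŷ = 8 + 0.4·23 = 17.2; r = 20.2 − 17.2 = 3
x=25: ŷ = 8 + 0.4·25 = 18; r = 15 − 18 = -3
x=27: ŷ = 8 + 0.4·27 = 18.8; r = 17.8 − 18.8 = -1
SSE = 25 + 16 + 36 + 36 + 4 + 9 + 9 + 1 = 136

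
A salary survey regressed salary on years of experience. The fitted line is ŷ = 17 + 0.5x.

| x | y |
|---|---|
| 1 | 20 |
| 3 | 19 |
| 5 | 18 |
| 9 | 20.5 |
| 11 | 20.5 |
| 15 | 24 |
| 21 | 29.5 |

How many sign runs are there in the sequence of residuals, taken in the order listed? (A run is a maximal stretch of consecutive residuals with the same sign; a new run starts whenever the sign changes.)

x=1: ŷ = 17 + 0.5·1 = 17.5; e = 20 − 17.5 = 2.5
x=3: ŷ = 17 + 0.5·3 = 18.5; e = 19 − 18.5 = 0.5
x=5: ŷ = 17 + 0.5·5 = 19.5; e = 18 − 19.5 = -1.5
x=9: ŷ = 17 + 0.5·9 = 21.5; e = 20.5 − 21.5 = -1
x=11: ŷ = 17 + 0.5·11 = 22.5; e = 20.5 − 22.5 = -2
x=15: ŷ = 17 + 0.5·15 = 24.5; e = 24 − 24.5 = -0.5
x=21: ŷ = 17 + 0.5·21 = 27.5; e = 29.5 − 27.5 = 2
Signs: + + − − − − +
Runs: +×2, −×4, +×1 → 3

3 runs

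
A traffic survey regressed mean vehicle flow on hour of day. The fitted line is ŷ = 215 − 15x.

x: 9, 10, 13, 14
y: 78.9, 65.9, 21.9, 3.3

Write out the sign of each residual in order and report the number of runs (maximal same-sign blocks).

x=9: ŷ = 215 − 15·9 = 80; r = 78.9 − 80 = -1.1
x=10: ŷ = 215 − 15·10 = 65; r = 65.9 − 65 = 0.9
x=13: ŷ = 215 − 15·13 = 20; r = 21.9 − 20 = 1.9
x=14: ŷ = 215 − 15·14 = 5; r = 3.3 − 5 = -1.7
Signs: − + + −
Runs: −×1, +×2, −×1 → 3

3 runs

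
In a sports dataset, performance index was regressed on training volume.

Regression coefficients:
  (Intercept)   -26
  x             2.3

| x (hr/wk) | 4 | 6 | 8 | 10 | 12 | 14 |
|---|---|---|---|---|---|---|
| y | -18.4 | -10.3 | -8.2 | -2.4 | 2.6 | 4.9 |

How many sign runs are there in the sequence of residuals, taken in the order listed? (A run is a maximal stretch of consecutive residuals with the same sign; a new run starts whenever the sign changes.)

5 runs

x=4: ŷ = -26 + 2.3·4 = -16.8; r = -18.4 − (-16.8) = -1.6
x=6: ŷ = -26 + 2.3·6 = -12.2; r = -10.3 − (-12.2) = 1.9
x=8: ŷ = -26 + 2.3·8 = -7.6; r = -8.2 − (-7.6) = -0.6
x=10: ŷ = -26 + 2.3·10 = -3; r = -2.4 − (-3) = 0.6
x=12: ŷ = -26 + 2.3·12 = 1.6; r = 2.6 − 1.6 = 1
x=14: ŷ = -26 + 2.3·14 = 6.2; r = 4.9 − 6.2 = -1.3
Signs: − + − + + −
Runs: −×1, +×1, −×1, +×2, −×1 → 5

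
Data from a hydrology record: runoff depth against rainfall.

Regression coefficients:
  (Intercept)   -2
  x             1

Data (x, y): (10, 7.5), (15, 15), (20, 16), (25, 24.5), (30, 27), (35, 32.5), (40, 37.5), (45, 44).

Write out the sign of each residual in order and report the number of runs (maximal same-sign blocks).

6 runs

x=10: ŷ = -2 + 10 = 8; e = 7.5 − 8 = -0.5
x=15: ŷ = -2 + 15 = 13; e = 15 − 13 = 2
x=20: ŷ = -2 + 20 = 18; e = 16 − 18 = -2
x=25: ŷ = -2 + 25 = 23; e = 24.5 − 23 = 1.5
x=30: ŷ = -2 + 30 = 28; e = 27 − 28 = -1
x=35: ŷ = -2 + 35 = 33; e = 32.5 − 33 = -0.5
x=40: ŷ = -2 + 40 = 38; e = 37.5 − 38 = -0.5
x=45: ŷ = -2 + 45 = 43; e = 44 − 43 = 1
Signs: − + − + − − − +
Runs: −×1, +×1, −×1, +×1, −×3, +×1 → 6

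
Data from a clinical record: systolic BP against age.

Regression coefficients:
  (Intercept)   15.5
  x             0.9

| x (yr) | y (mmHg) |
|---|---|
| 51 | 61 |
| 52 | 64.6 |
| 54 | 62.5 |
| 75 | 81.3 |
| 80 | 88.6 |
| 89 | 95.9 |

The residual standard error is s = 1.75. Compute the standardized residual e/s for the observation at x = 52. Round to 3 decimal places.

ŷ = 15.5 + 0.9·52 = 62.3
e = 64.6 − 62.3 = 2.3
e/s = 2.3 / 1.75 = 1.314

1.314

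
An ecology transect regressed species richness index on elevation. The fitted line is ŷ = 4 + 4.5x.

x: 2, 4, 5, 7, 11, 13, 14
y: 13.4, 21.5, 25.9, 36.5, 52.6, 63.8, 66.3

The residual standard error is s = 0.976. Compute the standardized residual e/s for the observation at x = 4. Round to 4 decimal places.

-0.5123

ŷ = 4 + 4.5·4 = 22
e = 21.5 − 22 = -0.5
e/s = -0.5 / 0.976 = -0.5123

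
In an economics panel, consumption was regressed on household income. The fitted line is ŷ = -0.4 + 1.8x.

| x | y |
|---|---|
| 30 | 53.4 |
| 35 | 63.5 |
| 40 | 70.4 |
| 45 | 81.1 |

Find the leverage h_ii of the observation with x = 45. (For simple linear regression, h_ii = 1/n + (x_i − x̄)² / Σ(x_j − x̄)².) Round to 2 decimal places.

x̄ = (30 + 35 + 40 + 45)/4 = 37.5
Σ(x − x̄)² = 56.25 + 6.25 + 6.25 + 56.25 = 125
h = 1/4 + (7.5)²/125 = 0.25 + 0.45 = 0.70

h = 0.70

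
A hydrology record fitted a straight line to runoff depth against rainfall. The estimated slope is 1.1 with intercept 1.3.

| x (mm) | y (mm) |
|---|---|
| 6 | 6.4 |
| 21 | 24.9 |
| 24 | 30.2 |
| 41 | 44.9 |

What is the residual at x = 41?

e = -1.5

ŷ = 1.3 + 1.1·41 = 46.4
e = 44.9 − 46.4 = -1.5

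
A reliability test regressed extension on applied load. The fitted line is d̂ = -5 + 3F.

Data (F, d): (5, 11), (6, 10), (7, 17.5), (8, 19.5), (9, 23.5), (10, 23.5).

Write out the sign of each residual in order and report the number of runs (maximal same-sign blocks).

4 runs

F=5: d̂ = -5 + 3·5 = 10; e = 11 − 10 = 1
F=6: d̂ = -5 + 3·6 = 13; e = 10 − 13 = -3
F=7: d̂ = -5 + 3·7 = 16; e = 17.5 − 16 = 1.5
F=8: d̂ = -5 + 3·8 = 19; e = 19.5 − 19 = 0.5
F=9: d̂ = -5 + 3·9 = 22; e = 23.5 − 22 = 1.5
F=10: d̂ = -5 + 3·10 = 25; e = 23.5 − 25 = -1.5
Signs: + − + + + −
Runs: +×1, −×1, +×3, −×1 → 4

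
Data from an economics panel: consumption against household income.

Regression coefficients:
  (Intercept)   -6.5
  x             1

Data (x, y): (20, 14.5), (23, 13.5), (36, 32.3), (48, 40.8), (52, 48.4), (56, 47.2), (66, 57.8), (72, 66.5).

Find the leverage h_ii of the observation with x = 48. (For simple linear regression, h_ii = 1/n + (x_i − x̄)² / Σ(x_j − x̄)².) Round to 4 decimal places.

x̄ = (20 + 23 + 36 + 48 + 52 + 56 + 66 + 72)/8 = 46.625
Σ(x − x̄)² = 708.891 + 558.141 + 112.891 + 1.89062 + 28.8906 + 87.8906 + 375.391 + 643.891 = 2517.88
h = 1/8 + (1.375)²/2517.88 = 0.125 + 0.000750881 = 0.1258

h = 0.1258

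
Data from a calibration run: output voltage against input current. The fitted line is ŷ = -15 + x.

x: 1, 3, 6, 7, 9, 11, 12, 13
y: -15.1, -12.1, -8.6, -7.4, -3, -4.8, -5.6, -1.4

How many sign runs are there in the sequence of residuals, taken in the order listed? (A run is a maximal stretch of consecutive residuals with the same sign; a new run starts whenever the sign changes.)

4 runs

x=1: ŷ = -15 + 1 = -14; r = -15.1 − (-14) = -1.1
x=3: ŷ = -15 + 3 = -12; r = -12.1 − (-12) = -0.1
x=6: ŷ = -15 + 6 = -9; r = -8.6 − (-9) = 0.4
x=7: ŷ = -15 + 7 = -8; r = -7.4 − (-8) = 0.6
x=9: ŷ = -15 + 9 = -6; r = -3 − (-6) = 3
x=11: ŷ = -15 + 11 = -4; r = -4.8 − (-4) = -0.8
x=12: ŷ = -15 + 12 = -3; r = -5.6 − (-3) = -2.6
x=13: ŷ = -15 + 13 = -2; r = -1.4 − (-2) = 0.6
Signs: − − + + + − − +
Runs: −×2, +×3, −×2, +×1 → 4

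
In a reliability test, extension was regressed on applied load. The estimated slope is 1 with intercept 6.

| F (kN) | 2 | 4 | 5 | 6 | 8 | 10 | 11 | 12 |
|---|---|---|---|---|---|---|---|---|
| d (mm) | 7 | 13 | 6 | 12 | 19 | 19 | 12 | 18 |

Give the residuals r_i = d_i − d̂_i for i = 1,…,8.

-1, 3, -5, 0, 5, 3, -5, 0

F=2: d̂ = 6 + 2 = 8; r = 7 − 8 = -1
F=4: d̂ = 6 + 4 = 10; r = 13 − 10 = 3
F=5: d̂ = 6 + 5 = 11; r = 6 − 11 = -5
F=6: d̂ = 6 + 6 = 12; r = 12 − 12 = 0
F=8: d̂ = 6 + 8 = 14; r = 19 − 14 = 5
F=10: d̂ = 6 + 10 = 16; r = 19 − 16 = 3
F=11: d̂ = 6 + 11 = 17; r = 12 − 17 = -5
F=12: d̂ = 6 + 12 = 18; r = 18 − 18 = 0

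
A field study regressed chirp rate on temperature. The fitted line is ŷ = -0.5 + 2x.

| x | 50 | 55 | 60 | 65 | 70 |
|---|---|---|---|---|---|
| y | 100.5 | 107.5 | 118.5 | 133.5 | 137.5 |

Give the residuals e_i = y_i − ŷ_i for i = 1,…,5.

x=50: ŷ = -0.5 + 2·50 = 99.5; e = 100.5 − 99.5 = 1
x=55: ŷ = -0.5 + 2·55 = 109.5; e = 107.5 − 109.5 = -2
x=60: ŷ = -0.5 + 2·60 = 119.5; e = 118.5 − 119.5 = -1
x=65: ŷ = -0.5 + 2·65 = 129.5; e = 133.5 − 129.5 = 4
x=70: ŷ = -0.5 + 2·70 = 139.5; e = 137.5 − 139.5 = -2

1, -2, -1, 4, -2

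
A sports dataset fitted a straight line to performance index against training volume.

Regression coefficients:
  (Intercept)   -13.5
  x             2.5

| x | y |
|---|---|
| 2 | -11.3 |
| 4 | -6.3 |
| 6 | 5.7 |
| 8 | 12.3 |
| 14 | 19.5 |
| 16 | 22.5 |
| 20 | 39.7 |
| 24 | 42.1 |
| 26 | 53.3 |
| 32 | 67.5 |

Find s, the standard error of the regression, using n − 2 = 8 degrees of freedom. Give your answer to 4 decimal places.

x=2: ŷ = -13.5 + 2.5·2 = -8.5; r = -11.3 − (-8.5) = -2.8
x=4: ŷ = -13.5 + 2.5·4 = -3.5; r = -6.3 − (-3.5) = -2.8
x=6: ŷ = -13.5 + 2.5·6 = 1.5; r = 5.7 − 1.5 = 4.2
x=8: ŷ = -13.5 + 2.5·8 = 6.5; r = 12.3 − 6.5 = 5.8
x=14: ŷ = -13.5 + 2.5·14 = 21.5; r = 19.5 − 21.5 = -2
x=16: ŷ = -13.5 + 2.5·16 = 26.5; r = 22.5 − 26.5 = -4
x=20: ŷ = -13.5 + 2.5·20 = 36.5; r = 39.7 − 36.5 = 3.2
x=24: ŷ = -13.5 + 2.5·24 = 46.5; r = 42.1 − 46.5 = -4.4
x=26: ŷ = -13.5 + 2.5·26 = 51.5; r = 53.3 − 51.5 = 1.8
x=32: ŷ = -13.5 + 2.5·32 = 66.5; r = 67.5 − 66.5 = 1
SSE = 7.84 + 7.84 + 17.64 + 33.64 + 4 + 16 + 10.24 + 19.36 + 3.24 + 1 = 120.8
s = √(120.8/8) = √15.1 ≈ 3.8859

s = 3.8859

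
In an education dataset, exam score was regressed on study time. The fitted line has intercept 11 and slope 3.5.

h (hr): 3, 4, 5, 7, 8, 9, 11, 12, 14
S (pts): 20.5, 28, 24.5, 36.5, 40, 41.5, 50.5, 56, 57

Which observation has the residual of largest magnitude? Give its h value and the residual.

h = 5, e = -4

h=3: Ŝ = 11 + 3.5·3 = 21.5; e = 20.5 − 21.5 = -1
h=4: Ŝ = 11 + 3.5·4 = 25; e = 28 − 25 = 3
h=5: Ŝ = 11 + 3.5·5 = 28.5; e = 24.5 − 28.5 = -4
h=7: Ŝ = 11 + 3.5·7 = 35.5; e = 36.5 − 35.5 = 1
h=8: Ŝ = 11 + 3.5·8 = 39; e = 40 − 39 = 1
h=9: Ŝ = 11 + 3.5·9 = 42.5; e = 41.5 − 42.5 = -1
h=11: Ŝ = 11 + 3.5·11 = 49.5; e = 50.5 − 49.5 = 1
h=12: Ŝ = 11 + 3.5·12 = 53; e = 56 − 53 = 3
h=14: Ŝ = 11 + 3.5·14 = 60; e = 57 − 60 = -3
Largest |e| is 4 at h = 5, residual -4.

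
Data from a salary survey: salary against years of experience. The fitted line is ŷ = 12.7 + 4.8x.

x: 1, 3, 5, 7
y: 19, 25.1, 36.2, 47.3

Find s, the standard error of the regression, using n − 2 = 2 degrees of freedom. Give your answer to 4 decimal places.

x=1: ŷ = 12.7 + 4.8·1 = 17.5; r = 19 − 17.5 = 1.5
x=3: ŷ = 12.7 + 4.8·3 = 27.1; r = 25.1 − 27.1 = -2
x=5: ŷ = 12.7 + 4.8·5 = 36.7; r = 36.2 − 36.7 = -0.5
x=7: ŷ = 12.7 + 4.8·7 = 46.3; r = 47.3 − 46.3 = 1
SSE = 2.25 + 4 + 0.25 + 1 = 7.5
s = √(7.5/2) = √3.75 ≈ 1.9365

s = 1.9365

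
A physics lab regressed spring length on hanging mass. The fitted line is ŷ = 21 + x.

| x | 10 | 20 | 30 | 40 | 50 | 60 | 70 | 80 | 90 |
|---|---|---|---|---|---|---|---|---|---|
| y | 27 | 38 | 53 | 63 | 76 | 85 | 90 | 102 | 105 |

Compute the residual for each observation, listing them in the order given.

-4, -3, 2, 2, 5, 4, -1, 1, -6

x=10: ŷ = 21 + 10 = 31; r = 27 − 31 = -4
x=20: ŷ = 21 + 20 = 41; r = 38 − 41 = -3
x=30: ŷ = 21 + 30 = 51; r = 53 − 51 = 2
x=40: ŷ = 21 + 40 = 61; r = 63 − 61 = 2
x=50: ŷ = 21 + 50 = 71; r = 76 − 71 = 5
x=60: ŷ = 21 + 60 = 81; r = 85 − 81 = 4
x=70: ŷ = 21 + 70 = 91; r = 90 − 91 = -1
x=80: ŷ = 21 + 80 = 101; r = 102 − 101 = 1
x=90: ŷ = 21 + 90 = 111; r = 105 − 111 = -6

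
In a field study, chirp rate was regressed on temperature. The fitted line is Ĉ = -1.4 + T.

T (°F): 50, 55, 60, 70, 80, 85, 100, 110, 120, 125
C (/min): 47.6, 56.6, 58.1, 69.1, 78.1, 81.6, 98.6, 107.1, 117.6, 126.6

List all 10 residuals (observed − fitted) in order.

T=50: Ĉ = -1.4 + 50 = 48.6; r = 47.6 − 48.6 = -1
T=55: Ĉ = -1.4 + 55 = 53.6; r = 56.6 − 53.6 = 3
T=60: Ĉ = -1.4 + 60 = 58.6; r = 58.1 − 58.6 = -0.5
T=70: Ĉ = -1.4 + 70 = 68.6; r = 69.1 − 68.6 = 0.5
T=80: Ĉ = -1.4 + 80 = 78.6; r = 78.1 − 78.6 = -0.5
T=85: Ĉ = -1.4 + 85 = 83.6; r = 81.6 − 83.6 = -2
T=100: Ĉ = -1.4 + 100 = 98.6; r = 98.6 − 98.6 = 0
T=110: Ĉ = -1.4 + 110 = 108.6; r = 107.1 − 108.6 = -1.5
T=120: Ĉ = -1.4 + 120 = 118.6; r = 117.6 − 118.6 = -1
T=125: Ĉ = -1.4 + 125 = 123.6; r = 126.6 − 123.6 = 3

-1, 3, -0.5, 0.5, -0.5, -2, 0, -1.5, -1, 3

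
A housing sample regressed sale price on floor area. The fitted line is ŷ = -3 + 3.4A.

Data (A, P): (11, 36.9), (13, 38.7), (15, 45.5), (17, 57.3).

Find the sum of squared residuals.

A=11: ŷ = -3 + 3.4·11 = 34.4; e = 36.9 − 34.4 = 2.5
A=13: ŷ = -3 + 3.4·13 = 41.2; e = 38.7 − 41.2 = -2.5
A=15: ŷ = -3 + 3.4·15 = 48; e = 45.5 − 48 = -2.5
A=17: ŷ = -3 + 3.4·17 = 54.8; e = 57.3 − 54.8 = 2.5
SSE = 6.25 + 6.25 + 6.25 + 6.25 = 25

SSE = 25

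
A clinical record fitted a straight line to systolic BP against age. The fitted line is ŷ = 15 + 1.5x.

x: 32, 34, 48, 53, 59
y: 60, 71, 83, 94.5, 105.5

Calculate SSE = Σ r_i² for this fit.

x=32: ŷ = 15 + 1.5·32 = 63; r = 60 − 63 = -3
x=34: ŷ = 15 + 1.5·34 = 66; r = 71 − 66 = 5
x=48: ŷ = 15 + 1.5·48 = 87; r = 83 − 87 = -4
x=53: ŷ = 15 + 1.5·53 = 94.5; r = 94.5 − 94.5 = 0
x=59: ŷ = 15 + 1.5·59 = 103.5; r = 105.5 − 103.5 = 2
SSE = 9 + 25 + 16 + 0 + 4 = 54

SSE = 54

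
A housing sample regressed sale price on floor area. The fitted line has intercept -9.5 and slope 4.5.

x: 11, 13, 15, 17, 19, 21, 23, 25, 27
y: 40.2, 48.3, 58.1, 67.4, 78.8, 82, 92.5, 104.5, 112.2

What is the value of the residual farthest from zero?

x=11: ŷ = -9.5 + 4.5·11 = 40; r = 40.2 − 40 = 0.2
x=13: ŷ = -9.5 + 4.5·13 = 49; r = 48.3 − 49 = -0.7
x=15: ŷ = -9.5 + 4.5·15 = 58; r = 58.1 − 58 = 0.1
x=17: ŷ = -9.5 + 4.5·17 = 67; r = 67.4 − 67 = 0.4
x=19: ŷ = -9.5 + 4.5·19 = 76; r = 78.8 − 76 = 2.8
x=21: ŷ = -9.5 + 4.5·21 = 85; r = 82 − 85 = -3
x=23: ŷ = -9.5 + 4.5·23 = 94; r = 92.5 − 94 = -1.5
x=25: ŷ = -9.5 + 4.5·25 = 103; r = 104.5 − 103 = 1.5
x=27: ŷ = -9.5 + 4.5·27 = 112; r = 112.2 − 112 = 0.2
Largest |r| is 3 at x = 21, residual -3.

r = -3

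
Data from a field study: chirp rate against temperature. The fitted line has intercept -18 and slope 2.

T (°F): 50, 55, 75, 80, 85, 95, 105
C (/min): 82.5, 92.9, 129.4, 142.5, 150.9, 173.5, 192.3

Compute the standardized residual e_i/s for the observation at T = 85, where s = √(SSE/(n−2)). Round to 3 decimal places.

-0.722

T=50: Ĉ = -18 + 2·50 = 82; e = 82.5 − 82 = 0.5
T=55: Ĉ = -18 + 2·55 = 92; e = 92.9 − 92 = 0.9
T=75: Ĉ = -18 + 2·75 = 132; e = 129.4 − 132 = -2.6
T=80: Ĉ = -18 + 2·80 = 142; e = 142.5 − 142 = 0.5
T=85: Ĉ = -18 + 2·85 = 152; e = 150.9 − 152 = -1.1
T=95: Ĉ = -18 + 2·95 = 172; e = 173.5 − 172 = 1.5
T=105: Ĉ = -18 + 2·105 = 192; e = 192.3 − 192 = 0.3
SSE = 0.25 + 0.81 + 6.76 + 0.25 + 1.21 + 2.25 + 0.09 = 11.62
s = √(11.62/5) = 1.52447
e/s = -1.1 / 1.52447 = -0.722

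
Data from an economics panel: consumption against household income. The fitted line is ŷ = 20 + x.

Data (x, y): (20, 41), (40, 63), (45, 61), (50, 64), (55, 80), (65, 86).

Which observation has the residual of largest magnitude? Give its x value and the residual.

x = 50, e = -6

x=20: ŷ = 20 + 20 = 40; e = 41 − 40 = 1
x=40: ŷ = 20 + 40 = 60; e = 63 − 60 = 3
x=45: ŷ = 20 + 45 = 65; e = 61 − 65 = -4
x=50: ŷ = 20 + 50 = 70; e = 64 − 70 = -6
x=55: ŷ = 20 + 55 = 75; e = 80 − 75 = 5
x=65: ŷ = 20 + 65 = 85; e = 86 − 85 = 1
Largest |e| is 6 at x = 50, residual -6.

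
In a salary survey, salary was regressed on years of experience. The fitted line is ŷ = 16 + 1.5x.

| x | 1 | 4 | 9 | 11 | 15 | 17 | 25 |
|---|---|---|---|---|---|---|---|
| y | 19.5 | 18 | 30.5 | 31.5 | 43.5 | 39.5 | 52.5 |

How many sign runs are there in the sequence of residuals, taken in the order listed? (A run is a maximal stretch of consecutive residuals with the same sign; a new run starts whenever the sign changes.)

x=1: ŷ = 16 + 1.5·1 = 17.5; r = 19.5 − 17.5 = 2
x=4: ŷ = 16 + 1.5·4 = 22; r = 18 − 22 = -4
x=9: ŷ = 16 + 1.5·9 = 29.5; r = 30.5 − 29.5 = 1
x=11: ŷ = 16 + 1.5·11 = 32.5; r = 31.5 − 32.5 = -1
x=15: ŷ = 16 + 1.5·15 = 38.5; r = 43.5 − 38.5 = 5
x=17: ŷ = 16 + 1.5·17 = 41.5; r = 39.5 − 41.5 = -2
x=25: ŷ = 16 + 1.5·25 = 53.5; r = 52.5 − 53.5 = -1
Signs: + − + − + − −
Runs: +×1, −×1, +×1, −×1, +×1, −×2 → 6

6 runs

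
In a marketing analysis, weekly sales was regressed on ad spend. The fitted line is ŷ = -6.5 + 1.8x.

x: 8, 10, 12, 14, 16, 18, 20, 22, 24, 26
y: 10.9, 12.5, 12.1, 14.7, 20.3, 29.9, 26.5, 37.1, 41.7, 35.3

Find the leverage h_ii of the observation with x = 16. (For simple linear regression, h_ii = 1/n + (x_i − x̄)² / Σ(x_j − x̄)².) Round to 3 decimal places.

x̄ = (8 + 10 + 12 + 14 + 16 + 18 + 20 + 22 + 24 + 26)/10 = 17
Σ(x − x̄)² = 81 + 49 + 25 + 9 + 1 + 1 + 9 + 25 + 49 + 81 = 330
h = 1/10 + (-1)²/330 = 0.1 + 0.0030303 = 0.103

h = 0.103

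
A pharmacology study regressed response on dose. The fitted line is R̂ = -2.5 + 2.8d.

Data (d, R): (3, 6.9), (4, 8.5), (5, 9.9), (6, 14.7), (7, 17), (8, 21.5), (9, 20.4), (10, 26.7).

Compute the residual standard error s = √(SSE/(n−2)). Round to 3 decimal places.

s = 1.475

d=3: R̂ = -2.5 + 2.8·3 = 5.9; e = 6.9 − 5.9 = 1
d=4: R̂ = -2.5 + 2.8·4 = 8.7; e = 8.5 − 8.7 = -0.2
d=5: R̂ = -2.5 + 2.8·5 = 11.5; e = 9.9 − 11.5 = -1.6
d=6: R̂ = -2.5 + 2.8·6 = 14.3; e = 14.7 − 14.3 = 0.4
d=7: R̂ = -2.5 + 2.8·7 = 17.1; e = 17 − 17.1 = -0.1
d=8: R̂ = -2.5 + 2.8·8 = 19.9; e = 21.5 − 19.9 = 1.6
d=9: R̂ = -2.5 + 2.8·9 = 22.7; e = 20.4 − 22.7 = -2.3
d=10: R̂ = -2.5 + 2.8·10 = 25.5; e = 26.7 − 25.5 = 1.2
SSE = 1 + 0.04 + 2.56 + 0.16 + 0.01 + 2.56 + 5.29 + 1.44 = 13.06
s = √(13.06/6) = √2.17667 ≈ 1.475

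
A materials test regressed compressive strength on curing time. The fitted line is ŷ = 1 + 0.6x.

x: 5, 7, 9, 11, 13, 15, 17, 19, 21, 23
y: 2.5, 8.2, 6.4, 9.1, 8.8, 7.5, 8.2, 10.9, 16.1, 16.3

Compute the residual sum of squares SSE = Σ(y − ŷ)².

SSE = 39.5

x=5: ŷ = 1 + 0.6·5 = 4; r = 2.5 − 4 = -1.5
x=7: ŷ = 1 + 0.6·7 = 5.2; r = 8.2 − 5.2 = 3
x=9: ŷ = 1 + 0.6·9 = 6.4; r = 6.4 − 6.4 = 0
x=11: ŷ = 1 + 0.6·11 = 7.6; r = 9.1 − 7.6 = 1.5
x=13: ŷ = 1 + 0.6·13 = 8.8; r = 8.8 − 8.8 = 0
x=15: ŷ = 1 + 0.6·15 = 10; r = 7.5 − 10 = -2.5
x=17: ŷ = 1 + 0.6·17 = 11.2; r = 8.2 − 11.2 = -3
x=19: ŷ = 1 + 0.6·19 = 12.4; r = 10.9 − 12.4 = -1.5
x=21: ŷ = 1 + 0.6·21 = 13.6; r = 16.1 − 13.6 = 2.5
x=23: ŷ = 1 + 0.6·23 = 14.8; r = 16.3 − 14.8 = 1.5
SSE = 2.25 + 9 + 0 + 2.25 + 0 + 6.25 + 9 + 2.25 + 6.25 + 2.25 = 39.5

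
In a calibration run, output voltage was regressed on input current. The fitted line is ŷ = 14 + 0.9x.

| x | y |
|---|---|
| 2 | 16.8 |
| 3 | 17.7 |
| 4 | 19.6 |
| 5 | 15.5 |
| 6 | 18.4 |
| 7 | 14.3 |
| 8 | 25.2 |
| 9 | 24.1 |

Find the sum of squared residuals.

SSE = 72

x=2: ŷ = 14 + 0.9·2 = 15.8; e = 16.8 − 15.8 = 1
x=3: ŷ = 14 + 0.9·3 = 16.7; e = 17.7 − 16.7 = 1
x=4: ŷ = 14 + 0.9·4 = 17.6; e = 19.6 − 17.6 = 2
x=5: ŷ = 14 + 0.9·5 = 18.5; e = 15.5 − 18.5 = -3
x=6: ŷ = 14 + 0.9·6 = 19.4; e = 18.4 − 19.4 = -1
x=7: ŷ = 14 + 0.9·7 = 20.3; e = 14.3 − 20.3 = -6
x=8: ŷ = 14 + 0.9·8 = 21.2; e = 25.2 − 21.2 = 4
x=9: ŷ = 14 + 0.9·9 = 22.1; e = 24.1 − 22.1 = 2
SSE = 1 + 1 + 4 + 9 + 1 + 36 + 16 + 4 = 72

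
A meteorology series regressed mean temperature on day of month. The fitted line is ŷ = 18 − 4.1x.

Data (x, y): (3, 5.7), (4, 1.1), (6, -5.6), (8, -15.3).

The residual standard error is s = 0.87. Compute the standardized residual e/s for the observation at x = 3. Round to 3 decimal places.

ŷ = 18 − 4.1·3 = 5.7
e = 5.7 − 5.7 = 0
e/s = 0 / 0.87 = 0.000

0.000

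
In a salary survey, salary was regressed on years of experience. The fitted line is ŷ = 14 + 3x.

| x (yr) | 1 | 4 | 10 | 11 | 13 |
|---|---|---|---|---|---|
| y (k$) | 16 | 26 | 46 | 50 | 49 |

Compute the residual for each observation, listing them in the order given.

x=1: ŷ = 14 + 3·1 = 17; e = 16 − 17 = -1
x=4: ŷ = 14 + 3·4 = 26; e = 26 − 26 = 0
x=10: ŷ = 14 + 3·10 = 44; e = 46 − 44 = 2
x=11: ŷ = 14 + 3·11 = 47; e = 50 − 47 = 3
x=13: ŷ = 14 + 3·13 = 53; e = 49 − 53 = -4

-1, 0, 2, 3, -4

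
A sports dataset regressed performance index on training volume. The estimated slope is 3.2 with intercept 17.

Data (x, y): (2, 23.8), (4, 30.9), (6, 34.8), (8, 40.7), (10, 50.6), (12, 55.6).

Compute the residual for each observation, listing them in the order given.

x=2: ŷ = 17 + 3.2·2 = 23.4; e = 23.8 − 23.4 = 0.4
x=4: ŷ = 17 + 3.2·4 = 29.8; e = 30.9 − 29.8 = 1.1
x=6: ŷ = 17 + 3.2·6 = 36.2; e = 34.8 − 36.2 = -1.4
x=8: ŷ = 17 + 3.2·8 = 42.6; e = 40.7 − 42.6 = -1.9
x=10: ŷ = 17 + 3.2·10 = 49; e = 50.6 − 49 = 1.6
x=12: ŷ = 17 + 3.2·12 = 55.4; e = 55.6 − 55.4 = 0.2

0.4, 1.1, -1.4, -1.9, 1.6, 0.2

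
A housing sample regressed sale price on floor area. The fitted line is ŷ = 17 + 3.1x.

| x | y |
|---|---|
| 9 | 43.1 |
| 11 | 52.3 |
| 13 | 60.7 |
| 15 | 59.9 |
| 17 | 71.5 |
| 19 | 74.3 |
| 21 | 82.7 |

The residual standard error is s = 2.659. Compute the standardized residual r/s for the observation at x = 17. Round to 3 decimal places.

ŷ = 17 + 3.1·17 = 69.7
r = 71.5 − 69.7 = 1.8
r/s = 1.8 / 2.659 = 0.677

0.677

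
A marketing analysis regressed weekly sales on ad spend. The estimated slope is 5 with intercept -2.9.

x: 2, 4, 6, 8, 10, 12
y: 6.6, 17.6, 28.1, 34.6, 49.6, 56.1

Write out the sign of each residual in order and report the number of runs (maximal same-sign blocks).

x=2: ŷ = -2.9 + 5·2 = 7.1; r = 6.6 − 7.1 = -0.5
x=4: ŷ = -2.9 + 5·4 = 17.1; r = 17.6 − 17.1 = 0.5
x=6: ŷ = -2.9 + 5·6 = 27.1; r = 28.1 − 27.1 = 1
x=8: ŷ = -2.9 + 5·8 = 37.1; r = 34.6 − 37.1 = -2.5
x=10: ŷ = -2.9 + 5·10 = 47.1; r = 49.6 − 47.1 = 2.5
x=12: ŷ = -2.9 + 5·12 = 57.1; r = 56.1 − 57.1 = -1
Signs: − + + − + −
Runs: −×1, +×2, −×1, +×1, −×1 → 5

5 runs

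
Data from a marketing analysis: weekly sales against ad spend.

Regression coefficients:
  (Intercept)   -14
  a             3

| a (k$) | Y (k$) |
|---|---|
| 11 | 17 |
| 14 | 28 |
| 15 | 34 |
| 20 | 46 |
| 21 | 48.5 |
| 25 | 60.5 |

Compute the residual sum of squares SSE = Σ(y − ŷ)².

a=11: Ŷ = -14 + 3·11 = 19; r = 17 − 19 = -2
a=14: Ŷ = -14 + 3·14 = 28; r = 28 − 28 = 0
a=15: Ŷ = -14 + 3·15 = 31; r = 34 − 31 = 3
a=20: Ŷ = -14 + 3·20 = 46; r = 46 − 46 = 0
a=21: Ŷ = -14 + 3·21 = 49; r = 48.5 − 49 = -0.5
a=25: Ŷ = -14 + 3·25 = 61; r = 60.5 − 61 = -0.5
SSE = 4 + 0 + 9 + 0 + 0.25 + 0.25 = 13.5

SSE = 13.5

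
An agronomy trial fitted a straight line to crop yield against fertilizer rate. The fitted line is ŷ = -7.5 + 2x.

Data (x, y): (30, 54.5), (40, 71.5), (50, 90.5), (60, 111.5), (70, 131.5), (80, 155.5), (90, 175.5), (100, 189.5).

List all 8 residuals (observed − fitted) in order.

2, -1, -2, -1, -1, 3, 3, -3

x=30: ŷ = -7.5 + 2·30 = 52.5; r = 54.5 − 52.5 = 2
x=40: ŷ = -7.5 + 2·40 = 72.5; r = 71.5 − 72.5 = -1
x=50: ŷ = -7.5 + 2·50 = 92.5; r = 90.5 − 92.5 = -2
x=60: ŷ = -7.5 + 2·60 = 112.5; r = 111.5 − 112.5 = -1
x=70: ŷ = -7.5 + 2·70 = 132.5; r = 131.5 − 132.5 = -1
x=80: ŷ = -7.5 + 2·80 = 152.5; r = 155.5 − 152.5 = 3
x=90: ŷ = -7.5 + 2·90 = 172.5; r = 175.5 − 172.5 = 3
x=100: ŷ = -7.5 + 2·100 = 192.5; r = 189.5 − 192.5 = -3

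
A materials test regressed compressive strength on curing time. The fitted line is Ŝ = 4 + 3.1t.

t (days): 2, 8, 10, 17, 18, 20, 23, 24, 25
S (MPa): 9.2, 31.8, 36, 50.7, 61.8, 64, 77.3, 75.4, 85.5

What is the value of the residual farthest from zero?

t=2: Ŝ = 4 + 3.1·2 = 10.2; e = 9.2 − 10.2 = -1
t=8: Ŝ = 4 + 3.1·8 = 28.8; e = 31.8 − 28.8 = 3
t=10: Ŝ = 4 + 3.1·10 = 35; e = 36 − 35 = 1
t=17: Ŝ = 4 + 3.1·17 = 56.7; e = 50.7 − 56.7 = -6
t=18: Ŝ = 4 + 3.1·18 = 59.8; e = 61.8 − 59.8 = 2
t=20: Ŝ = 4 + 3.1·20 = 66; e = 64 − 66 = -2
t=23: Ŝ = 4 + 3.1·23 = 75.3; e = 77.3 − 75.3 = 2
t=24: Ŝ = 4 + 3.1·24 = 78.4; e = 75.4 − 78.4 = -3
t=25: Ŝ = 4 + 3.1·25 = 81.5; e = 85.5 − 81.5 = 4
Largest |e| is 6 at t = 17, residual -6.

e = -6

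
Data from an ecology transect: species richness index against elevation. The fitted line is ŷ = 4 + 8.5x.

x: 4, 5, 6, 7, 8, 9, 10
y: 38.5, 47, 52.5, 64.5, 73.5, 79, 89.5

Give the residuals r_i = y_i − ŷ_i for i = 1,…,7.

0.5, 0.5, -2.5, 1, 1.5, -1.5, 0.5

x=4: ŷ = 4 + 8.5·4 = 38; r = 38.5 − 38 = 0.5
x=5: ŷ = 4 + 8.5·5 = 46.5; r = 47 − 46.5 = 0.5
x=6: ŷ = 4 + 8.5·6 = 55; r = 52.5 − 55 = -2.5
x=7: ŷ = 4 + 8.5·7 = 63.5; r = 64.5 − 63.5 = 1
x=8: ŷ = 4 + 8.5·8 = 72; r = 73.5 − 72 = 1.5
x=9: ŷ = 4 + 8.5·9 = 80.5; r = 79 − 80.5 = -1.5
x=10: ŷ = 4 + 8.5·10 = 89; r = 89.5 − 89 = 0.5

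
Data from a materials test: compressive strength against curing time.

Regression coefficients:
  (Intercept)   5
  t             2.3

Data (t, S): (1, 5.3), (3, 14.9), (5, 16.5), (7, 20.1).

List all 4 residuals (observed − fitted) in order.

t=1: ŷ = 5 + 2.3·1 = 7.3; r = 5.3 − 7.3 = -2
t=3: ŷ = 5 + 2.3·3 = 11.9; r = 14.9 − 11.9 = 3
t=5: ŷ = 5 + 2.3·5 = 16.5; r = 16.5 − 16.5 = 0
t=7: ŷ = 5 + 2.3·7 = 21.1; r = 20.1 − 21.1 = -1

-2, 3, 0, -1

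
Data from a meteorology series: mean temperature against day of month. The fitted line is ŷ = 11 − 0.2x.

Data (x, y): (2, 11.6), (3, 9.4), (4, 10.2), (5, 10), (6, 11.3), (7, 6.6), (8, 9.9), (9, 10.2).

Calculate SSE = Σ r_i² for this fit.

SSE = 14.5

x=2: ŷ = 11 − 0.2·2 = 10.6; r = 11.6 − 10.6 = 1
x=3: ŷ = 11 − 0.2·3 = 10.4; r = 9.4 − 10.4 = -1
x=4: ŷ = 11 − 0.2·4 = 10.2; r = 10.2 − 10.2 = 0
x=5: ŷ = 11 − 0.2·5 = 10; r = 10 − 10 = 0
x=6: ŷ = 11 − 0.2·6 = 9.8; r = 11.3 − 9.8 = 1.5
x=7: ŷ = 11 − 0.2·7 = 9.6; r = 6.6 − 9.6 = -3
x=8: ŷ = 11 − 0.2·8 = 9.4; r = 9.9 − 9.4 = 0.5
x=9: ŷ = 11 − 0.2·9 = 9.2; r = 10.2 − 9.2 = 1
SSE = 1 + 1 + 0 + 0 + 2.25 + 9 + 0.25 + 1 = 14.5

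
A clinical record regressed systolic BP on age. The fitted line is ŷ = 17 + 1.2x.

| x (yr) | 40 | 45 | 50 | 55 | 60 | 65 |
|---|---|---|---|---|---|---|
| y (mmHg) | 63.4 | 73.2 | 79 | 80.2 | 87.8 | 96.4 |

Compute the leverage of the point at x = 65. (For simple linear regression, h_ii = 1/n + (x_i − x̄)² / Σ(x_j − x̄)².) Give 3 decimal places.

x̄ = (40 + 45 + 50 + 55 + 60 + 65)/6 = 52.5
Σ(x − x̄)² = 156.25 + 56.25 + 6.25 + 6.25 + 56.25 + 156.25 = 437.5
h = 1/6 + (12.5)²/437.5 = 0.166667 + 0.357143 = 0.524

h = 0.524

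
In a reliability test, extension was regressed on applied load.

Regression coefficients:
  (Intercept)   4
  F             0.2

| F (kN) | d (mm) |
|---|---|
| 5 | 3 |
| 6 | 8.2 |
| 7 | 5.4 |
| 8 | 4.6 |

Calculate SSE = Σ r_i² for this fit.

SSE = 14

F=5: ŷ = 4 + 0.2·5 = 5; r = 3 − 5 = -2
F=6: ŷ = 4 + 0.2·6 = 5.2; r = 8.2 − 5.2 = 3
F=7: ŷ = 4 + 0.2·7 = 5.4; r = 5.4 − 5.4 = 0
F=8: ŷ = 4 + 0.2·8 = 5.6; r = 4.6 − 5.6 = -1
SSE = 4 + 9 + 0 + 1 = 14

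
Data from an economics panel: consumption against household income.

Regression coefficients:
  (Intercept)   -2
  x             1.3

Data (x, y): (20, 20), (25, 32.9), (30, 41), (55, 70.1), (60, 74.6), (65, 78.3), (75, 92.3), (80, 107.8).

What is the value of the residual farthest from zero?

e = 5.8

x=20: ŷ = -2 + 1.3·20 = 24; e = 20 − 24 = -4
x=25: ŷ = -2 + 1.3·25 = 30.5; e = 32.9 − 30.5 = 2.4
x=30: ŷ = -2 + 1.3·30 = 37; e = 41 − 37 = 4
x=55: ŷ = -2 + 1.3·55 = 69.5; e = 70.1 − 69.5 = 0.6
x=60: ŷ = -2 + 1.3·60 = 76; e = 74.6 − 76 = -1.4
x=65: ŷ = -2 + 1.3·65 = 82.5; e = 78.3 − 82.5 = -4.2
x=75: ŷ = -2 + 1.3·75 = 95.5; e = 92.3 − 95.5 = -3.2
x=80: ŷ = -2 + 1.3·80 = 102; e = 107.8 − 102 = 5.8
Largest |e| is 5.8 at x = 80, residual 5.8.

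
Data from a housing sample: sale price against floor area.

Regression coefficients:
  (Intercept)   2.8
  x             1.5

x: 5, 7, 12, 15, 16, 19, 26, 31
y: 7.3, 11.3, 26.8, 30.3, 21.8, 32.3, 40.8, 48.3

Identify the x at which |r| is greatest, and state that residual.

x = 12, r = 6

x=5: ŷ = 2.8 + 1.5·5 = 10.3; r = 7.3 − 10.3 = -3
x=7: ŷ = 2.8 + 1.5·7 = 13.3; r = 11.3 − 13.3 = -2
x=12: ŷ = 2.8 + 1.5·12 = 20.8; r = 26.8 − 20.8 = 6
x=15: ŷ = 2.8 + 1.5·15 = 25.3; r = 30.3 − 25.3 = 5
x=16: ŷ = 2.8 + 1.5·16 = 26.8; r = 21.8 − 26.8 = -5
x=19: ŷ = 2.8 + 1.5·19 = 31.3; r = 32.3 − 31.3 = 1
x=26: ŷ = 2.8 + 1.5·26 = 41.8; r = 40.8 − 41.8 = -1
x=31: ŷ = 2.8 + 1.5·31 = 49.3; r = 48.3 − 49.3 = -1
Largest |r| is 6 at x = 12, residual 6.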